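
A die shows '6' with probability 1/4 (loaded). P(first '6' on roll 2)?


Geometric: P(X=2) = (1-p)^(k-1)×p = (3/4)^1×1/4 = 3/16

P(X=2) = 3/16 ≈ 18.75%


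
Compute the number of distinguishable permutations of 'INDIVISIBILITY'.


Letters: 14, freq: {'I': 6, 'N': 1, 'D': 1, 'V': 1, 'S': 1, 'B': 1, 'L': 1, 'T': 1, 'Y': 1}
14!/(6!×1!×1!×1!×1!×1!×1!×1!×1!) = 87178291200/720 = 121080960

121080960


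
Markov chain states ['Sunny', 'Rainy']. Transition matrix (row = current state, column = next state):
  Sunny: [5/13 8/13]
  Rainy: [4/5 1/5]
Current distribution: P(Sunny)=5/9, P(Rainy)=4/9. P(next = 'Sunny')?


P(next=Sunny) = Σᵢ P(now=i)×P(i→Sunny)
= 5/9×5/13 + 4/9×4/5
= 25/117 + 16/45 = 37/65

P = 37/65 ≈ 0.5692


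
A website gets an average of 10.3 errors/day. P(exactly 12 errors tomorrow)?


Poisson(λ=10.3): P(X=12) = e^(-λ)×λ^k/k!
= e^(-10.3) × 10.3^12 / 12!
≈ 3.363309519e-05 × 1.42576088685e+12 / 479001600 ≈ 0.100110

P(X=12) ≈ 0.100110 ≈ 10.01%


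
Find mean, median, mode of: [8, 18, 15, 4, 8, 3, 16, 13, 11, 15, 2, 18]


Sorted: [2, 3, 4, 8, 8, 11, 13, 15, 15, 16, 18, 18]
Mean = 131/12
Median = 12
Freq: {8: 2, 18: 2, 15: 2, 4: 1, 3: 1, 16: 1, 13: 1, 11: 1, 2: 1}
Mode: [8, 15, 18]

Mean=131/12, Median=12, Mode=[8, 15, 18]


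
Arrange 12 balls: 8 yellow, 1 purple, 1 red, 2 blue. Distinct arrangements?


12!/(8!×1!×1!×2!) = 5940

5940


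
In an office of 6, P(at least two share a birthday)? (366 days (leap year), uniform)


P(all different) = Π(366-i)/366 for i=0..5
= 0.959646
P(match) = 1 - 0.959646 = 0.040354

P ≈ 0.0404 ≈ 4.04%


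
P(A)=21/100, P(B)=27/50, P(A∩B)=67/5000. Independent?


P(A)×P(B) = 567/5000
P(A∩B) = 67/5000
Not equal → NOT independent

No, not independent


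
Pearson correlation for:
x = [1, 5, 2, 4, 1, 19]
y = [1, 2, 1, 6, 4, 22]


n=6, Σx=32, Σy=36, Σxy=459, Σx²=408, Σy²=542
r = (6×459 - 32×36)/√((6×408 - 32²)(6×542 - 36²))
= 1602/√(1424×1956) = 1602/√2785344 ≈ 1602/1668.9350 ≈ 0.9599

r ≈ 0.9599


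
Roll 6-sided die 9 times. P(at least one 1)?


P(no 1)^9 = (5/6)^9 = 1953125/10077696
P(≥1) = 1 - 1953125/10077696 = 8124571/10077696

P = 8124571/10077696 ≈ 80.62%


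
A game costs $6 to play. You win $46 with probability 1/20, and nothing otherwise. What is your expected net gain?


E[gain] = (46-6)×1/20 + (-6)×19/20
= 2 - 57/10 = -37/10

Expected net gain = $-37/10 ≈ $-3.70


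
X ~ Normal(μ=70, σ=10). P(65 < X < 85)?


z₁=(65-70)/10=-0.5, z₂=(85-70)/10=1.5
P = Φ(1.5) - Φ(-0.5) = 0.933193 - 0.308538 = 0.624655 ≈ 0.6247

P(65 < X < 85) ≈ 0.6247


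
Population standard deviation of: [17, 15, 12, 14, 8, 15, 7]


Mean = 88/7
  (17-88/7)²=961/49
  (15-88/7)²=289/49
  (12-88/7)²=16/49
  (14-88/7)²=100/49
  (8-88/7)²=1024/49
  (15-88/7)²=289/49
  (7-88/7)²=1521/49
Σ(x-μ)² = 600/7
σ² = (600/7)/7 = 600/49

σ = √(600/49) ≈ 3.4993


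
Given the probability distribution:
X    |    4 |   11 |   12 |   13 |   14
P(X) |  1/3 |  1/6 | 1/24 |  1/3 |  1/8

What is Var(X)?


E[X] = 39/4
E[X²] = 337/3
Var(X) = E[X²] - (E[X])² = 337/3 - 1521/16 = 829/48

Var(X) = 829/48 ≈ 17.2708


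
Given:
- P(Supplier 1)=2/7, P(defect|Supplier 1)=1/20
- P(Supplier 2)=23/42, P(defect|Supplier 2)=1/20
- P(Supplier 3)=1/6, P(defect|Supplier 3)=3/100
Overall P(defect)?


P(B) = Σ P(B|Aᵢ)×P(Aᵢ)
  1/20×2/7 = 1/70
  1/20×23/42 = 23/840
  3/100×1/6 = 1/200
Sum = 7/150

P(defect) = 7/150 ≈ 4.67%


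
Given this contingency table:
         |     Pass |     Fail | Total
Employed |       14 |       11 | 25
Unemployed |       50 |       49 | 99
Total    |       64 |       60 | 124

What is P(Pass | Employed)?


P(Pass | Employed) = 14/(14+11) = 14/25

P(Pass|Employed) = 14/25 ≈ 56.00%


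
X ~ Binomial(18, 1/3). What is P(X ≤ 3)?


P(X ≤ 3) = Σ P(X=i) for i=0..3
P(X=0) = 262144/387420489
P(X=1) = 262144/43046721
P(X=2) = 1114112/43046721
P(X=3) = 8912896/129140163
Sum = 39387136/387420489

P(X ≤ 3) = 39387136/387420489 ≈ 10.17%


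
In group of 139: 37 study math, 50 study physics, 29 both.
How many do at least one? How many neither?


|A∪B| = 37+50-29 = 58
Neither = 139-58 = 81

At least one: 58; Neither: 81


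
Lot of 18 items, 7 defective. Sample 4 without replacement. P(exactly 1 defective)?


Hypergeometric: C(7,1)×C(11,3)/C(18,4)
= 7×165/3060 = 77/204

P(X=1) = 77/204 ≈ 37.75%


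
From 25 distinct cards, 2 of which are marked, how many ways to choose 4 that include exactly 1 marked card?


Choose 1 of the 2 marked cards and 3 of the other 23 cards:
C(2,1)×C(23,3) = 2×1771 = 3542

3542


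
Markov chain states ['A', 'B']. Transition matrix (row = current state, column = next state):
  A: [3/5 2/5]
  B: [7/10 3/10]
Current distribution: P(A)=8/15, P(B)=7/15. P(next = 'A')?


P(next=A) = Σᵢ P(now=i)×P(i→A)
= 8/15×3/5 + 7/15×7/10
= 8/25 + 49/150 = 97/150

P = 97/150 ≈ 0.6467


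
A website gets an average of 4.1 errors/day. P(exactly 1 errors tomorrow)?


Poisson(λ=4.1): P(X=1) = e^(-λ)×λ^k/k!
= e^(-4.1) × 4.1^1 / 1!
≈ 0.0165726754 × 4.1 / 1 ≈ 0.067948

P(X=1) ≈ 0.067948 ≈ 6.79%


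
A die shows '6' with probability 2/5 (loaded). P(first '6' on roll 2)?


Geometric: P(X=2) = (1-p)^(k-1)×p = (3/5)^1×2/5 = 6/25

P(X=2) = 6/25 ≈ 24.00%


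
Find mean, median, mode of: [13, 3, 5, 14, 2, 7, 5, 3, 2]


Sorted: [2, 2, 3, 3, 5, 5, 7, 13, 14]
Mean = 54/9 = 6
Median = 5
Freq: {13: 1, 3: 2, 5: 2, 14: 1, 2: 2, 7: 1}
Mode: [2, 3, 5]

Mean=6, Median=5, Mode=[2, 3, 5]


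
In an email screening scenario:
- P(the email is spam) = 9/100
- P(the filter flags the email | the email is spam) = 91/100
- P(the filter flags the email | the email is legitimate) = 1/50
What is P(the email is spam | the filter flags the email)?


Using Bayes' theorem:
P(A|B) = P(B|A)·P(A) / P(B)

P(the filter flags the email) = 91/100 × 9/100 + 1/50 × 91/100
= 819/10000 + 91/5000 = 1001/10000

P(the email is spam|the filter flags the email) = (819/10000) / (1001/10000) = 9/11

P(the email is spam|the filter flags the email) = 9/11 ≈ 81.82%


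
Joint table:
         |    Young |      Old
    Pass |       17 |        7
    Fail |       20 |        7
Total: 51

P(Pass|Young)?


P(Pass|Young) = 17/(17+20) = 17/37

P = 17/37 ≈ 45.95%


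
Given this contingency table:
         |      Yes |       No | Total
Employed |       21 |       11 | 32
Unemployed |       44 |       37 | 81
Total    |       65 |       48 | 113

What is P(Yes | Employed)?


P(Yes | Employed) = 21/(21+11) = 21/32

P(Yes|Employed) = 21/32 ≈ 65.62%


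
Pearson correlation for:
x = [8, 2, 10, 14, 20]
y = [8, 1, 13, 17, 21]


n=5, Σx=54, Σy=60, Σxy=854, Σx²=764, Σy²=964
r = (5×854 - 54×60)/√((5×764 - 54²)(5×964 - 60²))
= 1030/√(904×1220) = 1030/√1102880 ≈ 1030/1050.1809 ≈ 0.9808

r ≈ 0.9808


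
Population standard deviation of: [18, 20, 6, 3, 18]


Mean = 65/5 = 13
  (18-13)²=25
  (20-13)²=49
  (6-13)²=49
  (3-13)²=100
  (18-13)²=25
Σ(x-μ)² = 248
σ² = 248/5

σ = √(248/5) ≈ 7.0427


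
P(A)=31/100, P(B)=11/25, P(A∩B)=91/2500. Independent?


P(A)×P(B) = 341/2500
P(A∩B) = 91/2500
Not equal → NOT independent

No, not independent


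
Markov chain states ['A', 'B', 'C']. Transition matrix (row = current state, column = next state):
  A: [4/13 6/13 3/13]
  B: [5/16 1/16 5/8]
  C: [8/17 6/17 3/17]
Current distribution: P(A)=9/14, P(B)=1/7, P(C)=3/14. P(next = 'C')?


P(next=C) = Σᵢ P(now=i)×P(i→C)
= 9/14×3/13 + 1/7×5/8 + 3/14×3/17
= 27/182 + 5/56 + 9/238 = 487/1768

P = 487/1768 ≈ 0.2755


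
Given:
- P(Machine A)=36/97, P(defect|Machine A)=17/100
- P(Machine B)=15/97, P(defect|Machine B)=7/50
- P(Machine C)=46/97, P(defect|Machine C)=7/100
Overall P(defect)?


P(B) = Σ P(B|Aᵢ)×P(Aᵢ)
  17/100×36/97 = 153/2425
  7/50×15/97 = 21/970
  7/100×46/97 = 161/4850
Sum = 286/2425

P(defect) = 286/2425 ≈ 11.79%


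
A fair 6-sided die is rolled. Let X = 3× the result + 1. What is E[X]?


E[die] = (1+6)/2 = 7/2
E[X] = 3×7/2 + 1 = 23/2

E[X] = 23/2


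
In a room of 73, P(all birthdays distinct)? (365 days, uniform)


P(all different) = Π(365-i)/365 for i=0..72
= (365/365)×(364/365)×...×(293/365)
= 0.000439

P ≈ 0.0004 ≈ 0.04%


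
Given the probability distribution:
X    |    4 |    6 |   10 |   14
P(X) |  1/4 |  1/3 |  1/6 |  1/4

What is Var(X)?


E[X] = 49/6
E[X²] = 245/3
Var(X) = E[X²] - (E[X])² = 245/3 - 2401/36 = 539/36

Var(X) = 539/36 ≈ 14.9722


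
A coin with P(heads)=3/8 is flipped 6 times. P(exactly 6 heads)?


Binomial: P(X=6) = C(6,6)×p^6×(1-p)^0
= 1 × 729/262144 × 1 = 729/262144

P(X=6) = 729/262144 ≈ 0.28%


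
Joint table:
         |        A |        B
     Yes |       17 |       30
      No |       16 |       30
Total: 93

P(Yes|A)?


P(Yes|A) = 17/(17+16) = 17/33

P = 17/33 ≈ 51.52%


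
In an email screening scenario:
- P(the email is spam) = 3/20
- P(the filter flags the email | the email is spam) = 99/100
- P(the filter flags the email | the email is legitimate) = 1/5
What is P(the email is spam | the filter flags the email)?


Using Bayes' theorem:
P(A|B) = P(B|A)·P(A) / P(B)

P(the filter flags the email) = 99/100 × 3/20 + 1/5 × 17/20
= 297/2000 + 17/100 = 637/2000

P(the email is spam|the filter flags the email) = (297/2000) / (637/2000) = 297/637

P(the email is spam|the filter flags the email) = 297/637 ≈ 46.62%


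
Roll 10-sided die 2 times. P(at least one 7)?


P(no 7)^2 = (9/10)^2 = 81/100
P(≥1) = 1 - 81/100 = 19/100

P = 19/100 ≈ 19.00%


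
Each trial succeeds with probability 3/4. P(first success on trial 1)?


Geometric: P(X=1) = (1-p)^(k-1)×p = (1/4)^0×3/4 = 3/4

P(X=1) = 3/4 ≈ 75.00%


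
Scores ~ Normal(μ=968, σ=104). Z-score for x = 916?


z = (x - μ)/σ = (916 - 968)/104 = -0.5

z = -0.5


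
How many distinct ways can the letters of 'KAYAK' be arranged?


Letters: 5, freq: {'K': 2, 'A': 2, 'Y': 1}
5!/(2!×2!×1!) = 120/4 = 30

30


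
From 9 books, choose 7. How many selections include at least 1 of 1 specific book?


Complement: C(9,7) - C(8,7) = 36 - 8 = 28

28


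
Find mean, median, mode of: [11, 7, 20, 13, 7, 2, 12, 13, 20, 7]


Sorted: [2, 7, 7, 7, 11, 12, 13, 13, 20, 20]
Mean = 112/10 = 56/5
Median = 23/2
Freq: {11: 1, 7: 3, 20: 2, 13: 2, 2: 1, 12: 1}
Mode: [7]

Mean=56/5, Median=23/2, Mode=7


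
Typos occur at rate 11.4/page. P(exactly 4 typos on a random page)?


Poisson(λ=11.4): P(X=4) = e^(-λ)×λ^k/k!
= e^(-11.4) × 11.4^4 / 4!
≈ 1.119548484e-05 × 16889.6016 / 24 ≈ 0.007879

P(X=4) ≈ 0.007879 ≈ 0.79%


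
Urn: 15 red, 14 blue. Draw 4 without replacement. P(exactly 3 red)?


Hypergeometric: C(15,3)×C(14,1)/C(29,4)
= 455×14/23751 = 70/261

P(X=3) = 70/261 ≈ 26.82%


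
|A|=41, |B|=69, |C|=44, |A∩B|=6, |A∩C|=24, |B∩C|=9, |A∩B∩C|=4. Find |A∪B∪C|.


|A∪B∪C| = 41+69+44-6-24-9+4 = 119

|A∪B∪C| = 119


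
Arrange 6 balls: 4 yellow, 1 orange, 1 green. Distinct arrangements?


6!/(4!×1!×1!) = 30

30


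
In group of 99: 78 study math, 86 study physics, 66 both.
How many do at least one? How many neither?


|A∪B| = 78+86-66 = 98
Neither = 99-98 = 1

At least one: 98; Neither: 1


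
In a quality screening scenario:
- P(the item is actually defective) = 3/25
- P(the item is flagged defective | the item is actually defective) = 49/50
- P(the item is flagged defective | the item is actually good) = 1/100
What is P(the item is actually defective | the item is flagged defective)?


Using Bayes' theorem:
P(A|B) = P(B|A)·P(A) / P(B)

P(the item is flagged defective) = 49/50 × 3/25 + 1/100 × 22/25
= 147/1250 + 11/1250 = 79/625

P(the item is actually defective|the item is flagged defective) = (147/1250) / (79/625) = 147/158

P(the item is actually defective|the item is flagged defective) = 147/158 ≈ 93.04%


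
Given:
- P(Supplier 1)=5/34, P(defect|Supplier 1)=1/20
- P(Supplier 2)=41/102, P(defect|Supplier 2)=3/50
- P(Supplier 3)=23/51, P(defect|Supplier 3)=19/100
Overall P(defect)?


P(B) = Σ P(B|Aᵢ)×P(Aᵢ)
  1/20×5/34 = 1/136
  3/50×41/102 = 41/1700
  19/100×23/51 = 437/5100
Sum = 239/2040

P(defect) = 239/2040 ≈ 11.72%


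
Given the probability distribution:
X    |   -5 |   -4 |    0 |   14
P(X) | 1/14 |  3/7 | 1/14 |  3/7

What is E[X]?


E[X] = Σ x·P(X=x)
= (-5)×(1/14) + (-4)×(3/7) + (0)×(1/14) + (14)×(3/7)
= 55/14

E[X] = 55/14


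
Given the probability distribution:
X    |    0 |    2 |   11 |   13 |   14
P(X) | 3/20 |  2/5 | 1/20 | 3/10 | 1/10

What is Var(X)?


E[X] = 133/20
E[X²] = 1559/20
Var(X) = E[X²] - (E[X])² = 1559/20 - 17689/400 = 13491/400

Var(X) = 13491/400 ≈ 33.7275


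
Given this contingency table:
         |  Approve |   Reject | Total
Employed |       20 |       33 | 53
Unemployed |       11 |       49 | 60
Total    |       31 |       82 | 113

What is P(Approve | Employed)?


P(Approve | Employed) = 20/(20+33) = 20/53

P(Approve|Employed) = 20/53 ≈ 37.74%


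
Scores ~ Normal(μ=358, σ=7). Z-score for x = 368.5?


z = (x - μ)/σ = (368.5 - 358)/7 = 1.5

z = 1.5


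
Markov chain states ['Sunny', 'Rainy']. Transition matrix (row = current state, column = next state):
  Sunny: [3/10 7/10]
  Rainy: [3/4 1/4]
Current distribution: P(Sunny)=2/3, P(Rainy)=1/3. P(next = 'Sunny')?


P(next=Sunny) = Σᵢ P(now=i)×P(i→Sunny)
= 2/3×3/10 + 1/3×3/4
= 1/5 + 1/4 = 9/20

P = 9/20 ≈ 0.4500


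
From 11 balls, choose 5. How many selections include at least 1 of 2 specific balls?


Complement: C(11,5) - C(9,5) = 462 - 126 = 336

336


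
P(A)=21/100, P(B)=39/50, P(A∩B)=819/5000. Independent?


P(A)×P(B) = 819/5000
P(A∩B) = 819/5000
Equal ✓ → Independent

Yes, independent


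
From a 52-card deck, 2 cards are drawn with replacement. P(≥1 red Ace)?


P(not a red Ace) = 50/52 = 25/26
P(none in 2 draws) = (25/26)^2 = 625/676
P(≥1 red Ace) = 1 - 625/676 = 51/676

P = 51/676 ≈ 7.54%


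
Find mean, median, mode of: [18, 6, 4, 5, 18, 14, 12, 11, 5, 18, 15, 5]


Sorted: [4, 5, 5, 5, 6, 11, 12, 14, 15, 18, 18, 18]
Mean = 131/12
Median = 23/2
Freq: {18: 3, 6: 1, 4: 1, 5: 3, 14: 1, 12: 1, 11: 1, 15: 1}
Mode: [5, 18]

Mean=131/12, Median=23/2, Mode=[5, 18]


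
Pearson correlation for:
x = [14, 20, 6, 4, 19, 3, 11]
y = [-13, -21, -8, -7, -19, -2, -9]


n=7, Σx=77, Σy=-79, Σxy=-1144, Σx²=1139, Σy²=1169
r = (7×(-1144) - 77×(-79))/√((7×1139 - 77²)(7×1169 - (-79)²))
= -1925/√(2044×1942) = -1925/√3969448 ≈ -1925/1992.3474 ≈ -0.9662

r ≈ -0.9662


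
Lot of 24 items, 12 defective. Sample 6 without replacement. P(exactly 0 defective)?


Hypergeometric: C(12,0)×C(12,6)/C(24,6)
= 1×924/134596 = 3/437

P(X=0) = 3/437 ≈ 0.69%


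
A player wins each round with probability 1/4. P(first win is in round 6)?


Geometric: P(X=6) = (1-p)^(k-1)×p = (3/4)^5×1/4 = 243/4096

P(X=6) = 243/4096 ≈ 5.93%


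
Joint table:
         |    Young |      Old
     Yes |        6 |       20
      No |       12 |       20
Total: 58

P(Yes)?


P(Yes) = (6+20)/58 = 26/58 = 13/29

P(Yes) = 13/29 ≈ 44.83%


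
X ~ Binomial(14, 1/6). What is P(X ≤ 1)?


P(X ≤ 1) = Σ P(X=i) for i=0..1
P(X=0) = 6103515625/78364164096
P(X=1) = 8544921875/39182082048
Sum = 23193359375/78364164096

P(X ≤ 1) = 23193359375/78364164096 ≈ 29.60%


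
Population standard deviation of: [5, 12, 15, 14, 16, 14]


Mean = 76/6 = 38/3
  (5-38/3)²=529/9
  (12-38/3)²=4/9
  (15-38/3)²=49/9
  (14-38/3)²=16/9
  (16-38/3)²=100/9
  (14-38/3)²=16/9
Σ(x-μ)² = 238/3
σ² = (238/3)/6 = 119/9

σ = √(119/9) ≈ 3.6362


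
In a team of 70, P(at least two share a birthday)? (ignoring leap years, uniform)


P(all different) = Π(365-i)/365 for i=0..69
= 0.000840
P(match) = 1 - 0.000840 = 0.999160

P ≈ 0.9992 ≈ 99.92%


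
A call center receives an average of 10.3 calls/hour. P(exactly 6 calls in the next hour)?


Poisson(λ=10.3): P(X=6) = e^(-λ)×λ^k/k!
= e^(-10.3) × 10.3^6 / 6!
≈ 3.363309519e-05 × 1194052.29653 / 720 ≈ 0.055777

P(X=6) ≈ 0.055777 ≈ 5.58%


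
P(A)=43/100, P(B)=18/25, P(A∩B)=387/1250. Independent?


P(A)×P(B) = 387/1250
P(A∩B) = 387/1250
Equal ✓ → Independent

Yes, independent


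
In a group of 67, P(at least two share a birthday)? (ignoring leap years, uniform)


P(all different) = Π(365-i)/365 for i=0..66
= 0.001560
P(match) = 1 - 0.001560 = 0.998440

P ≈ 0.9984 ≈ 99.84%


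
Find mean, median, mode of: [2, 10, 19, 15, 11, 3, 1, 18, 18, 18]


Sorted: [1, 2, 3, 10, 11, 15, 18, 18, 18, 19]
Mean = 115/10 = 23/2
Median = 13
Freq: {2: 1, 10: 1, 19: 1, 15: 1, 11: 1, 3: 1, 1: 1, 18: 3}
Mode: [18]

Mean=23/2, Median=13, Mode=18


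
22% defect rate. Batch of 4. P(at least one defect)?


P(all good) = (39/50)^4 = 2313441/6250000
P(≥1 defect) = 3936559/6250000

P = 3936559/6250000 ≈ 62.98%


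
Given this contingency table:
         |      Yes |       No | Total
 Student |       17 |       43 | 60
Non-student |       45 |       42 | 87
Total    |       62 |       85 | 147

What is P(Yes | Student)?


P(Yes | Student) = 17/(17+43) = 17/60

P(Yes|Student) = 17/60 ≈ 28.33%


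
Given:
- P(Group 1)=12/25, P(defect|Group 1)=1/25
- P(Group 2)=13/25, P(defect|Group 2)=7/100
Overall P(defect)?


P(B) = Σ P(B|Aᵢ)×P(Aᵢ)
  1/25×12/25 = 12/625
  7/100×13/25 = 91/2500
Sum = 139/2500

P(defect) = 139/2500 ≈ 5.56%


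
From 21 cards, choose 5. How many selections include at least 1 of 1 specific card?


Complement: C(21,5) - C(20,5) = 20349 - 15504 = 4845

4845


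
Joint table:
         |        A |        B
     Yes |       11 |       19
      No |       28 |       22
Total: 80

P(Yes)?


P(Yes) = (11+19)/80 = 30/80 = 3/8

P(Yes) = 3/8 ≈ 37.50%


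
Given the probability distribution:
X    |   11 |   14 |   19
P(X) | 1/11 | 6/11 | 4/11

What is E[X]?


E[X] = Σ x·P(X=x)
= (11)×(1/11) + (14)×(6/11) + (19)×(4/11)
= 171/11

E[X] = 171/11


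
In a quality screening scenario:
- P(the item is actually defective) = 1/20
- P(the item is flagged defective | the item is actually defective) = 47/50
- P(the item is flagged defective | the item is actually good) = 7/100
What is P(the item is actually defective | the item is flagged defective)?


Using Bayes' theorem:
P(A|B) = P(B|A)·P(A) / P(B)

P(the item is flagged defective) = 47/50 × 1/20 + 7/100 × 19/20
= 47/1000 + 133/2000 = 227/2000

P(the item is actually defective|the item is flagged defective) = (47/1000) / (227/2000) = 94/227

P(the item is actually defective|the item is flagged defective) = 94/227 ≈ 41.41%


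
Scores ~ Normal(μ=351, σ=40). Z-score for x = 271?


z = (x - μ)/σ = (271 - 351)/40 = -2.0

z = -2.0


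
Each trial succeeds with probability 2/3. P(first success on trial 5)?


Geometric: P(X=5) = (1-p)^(k-1)×p = (1/3)^4×2/3 = 2/243

P(X=5) = 2/243 ≈ 0.82%


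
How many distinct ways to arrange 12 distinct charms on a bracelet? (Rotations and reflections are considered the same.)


Free circular arrangements: rotations and reflections both identified.
(n-1)!/2 = 11!/2 = 39916800/2 = 19958400

19958400


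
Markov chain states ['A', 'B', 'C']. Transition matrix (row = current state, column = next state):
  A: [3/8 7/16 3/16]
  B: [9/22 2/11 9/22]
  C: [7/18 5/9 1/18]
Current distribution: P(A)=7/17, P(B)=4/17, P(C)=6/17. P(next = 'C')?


P(next=C) = Σᵢ P(now=i)×P(i→C)
= 7/17×3/16 + 4/17×9/22 + 6/17×1/18
= 21/272 + 18/187 + 1/51 = 1733/8976

P = 1733/8976 ≈ 0.1931


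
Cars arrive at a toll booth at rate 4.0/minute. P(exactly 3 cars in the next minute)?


Poisson(λ=4.0): P(X=3) = e^(-λ)×λ^k/k!
= e^(-4.0) × 4.0^3 / 3!
≈ 0.01831563889 × 64 / 6 ≈ 0.195367

P(X=3) ≈ 0.195367 ≈ 19.54%


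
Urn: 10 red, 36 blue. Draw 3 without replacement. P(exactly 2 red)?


Hypergeometric: C(10,2)×C(36,1)/C(46,3)
= 45×36/15180 = 27/253

P(X=2) = 27/253 ≈ 10.67%


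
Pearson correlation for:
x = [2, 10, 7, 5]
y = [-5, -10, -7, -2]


n=4, Σx=24, Σy=-24, Σxy=-169, Σx²=178, Σy²=178
r = (4×(-169) - 24×(-24))/√((4×178 - 24²)(4×178 - (-24)²))
= -100/√(136×136) = -100/√18496 ≈ -100/136.0000 ≈ -0.7353

r ≈ -0.7353


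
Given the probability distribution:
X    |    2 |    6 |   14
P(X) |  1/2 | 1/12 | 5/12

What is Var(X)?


E[X] = 22/3
E[X²] = 260/3
Var(X) = E[X²] - (E[X])² = 260/3 - 484/9 = 296/9

Var(X) = 296/9 ≈ 32.8889


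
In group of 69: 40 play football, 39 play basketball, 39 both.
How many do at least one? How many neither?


|A∪B| = 40+39-39 = 40
Neither = 69-40 = 29

At least one: 40; Neither: 29


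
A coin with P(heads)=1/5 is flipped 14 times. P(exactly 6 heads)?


Binomial: P(X=6) = C(14,6)×p^6×(1-p)^8
= 3003 × 1/15625 × 65536/390625 = 196804608/6103515625

P(X=6) = 196804608/6103515625 ≈ 3.22%


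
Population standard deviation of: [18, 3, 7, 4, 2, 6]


Mean = 40/6 = 20/3
  (18-20/3)²=1156/9
  (3-20/3)²=121/9
  (7-20/3)²=1/9
  (4-20/3)²=64/9
  (2-20/3)²=196/9
  (6-20/3)²=4/9
Σ(x-μ)² = 514/3
σ² = (514/3)/6 = 257/9

σ = √(257/9) ≈ 5.3437


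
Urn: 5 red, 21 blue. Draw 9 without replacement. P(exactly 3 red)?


Hypergeometric: C(5,3)×C(21,6)/C(26,9)
= 10×54264/3124550 = 2856/16445

P(X=3) = 2856/16445 ≈ 17.37%


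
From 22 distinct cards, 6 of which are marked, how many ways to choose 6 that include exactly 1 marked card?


Choose 1 of the 6 marked cards and 5 of the other 16 cards:
C(6,1)×C(16,5) = 6×4368 = 26208

26208


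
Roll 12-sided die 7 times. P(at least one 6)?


P(no 6)^7 = (11/12)^7 = 19487171/35831808
P(≥1) = 1 - 19487171/35831808 = 16344637/35831808

P = 16344637/35831808 ≈ 45.61%


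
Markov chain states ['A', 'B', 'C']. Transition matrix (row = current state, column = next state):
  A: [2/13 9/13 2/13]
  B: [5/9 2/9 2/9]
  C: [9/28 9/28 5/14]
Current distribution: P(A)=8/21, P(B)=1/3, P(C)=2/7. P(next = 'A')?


P(next=A) = Σᵢ P(now=i)×P(i→A)
= 8/21×2/13 + 1/3×5/9 + 2/7×9/28
= 16/273 + 5/27 + 9/98 = 11545/34398

P = 11545/34398 ≈ 0.3356


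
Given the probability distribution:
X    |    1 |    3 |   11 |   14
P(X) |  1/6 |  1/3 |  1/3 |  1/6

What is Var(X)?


E[X] = 43/6
E[X²] = 457/6
Var(X) = E[X²] - (E[X])² = 457/6 - 1849/36 = 893/36

Var(X) = 893/36 ≈ 24.8056


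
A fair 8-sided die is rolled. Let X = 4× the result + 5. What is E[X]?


E[die] = (1+8)/2 = 9/2
E[X] = 4×9/2 + 5 = 23

E[X] = 23


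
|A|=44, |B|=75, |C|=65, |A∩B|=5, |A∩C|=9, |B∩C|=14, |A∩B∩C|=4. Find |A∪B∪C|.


|A∪B∪C| = 44+75+65-5-9-14+4 = 160

|A∪B∪C| = 160


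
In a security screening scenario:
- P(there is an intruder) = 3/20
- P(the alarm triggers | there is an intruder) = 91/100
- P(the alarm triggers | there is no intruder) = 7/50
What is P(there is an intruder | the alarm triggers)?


Using Bayes' theorem:
P(A|B) = P(B|A)·P(A) / P(B)

P(the alarm triggers) = 91/100 × 3/20 + 7/50 × 17/20
= 273/2000 + 119/1000 = 511/2000

P(there is an intruder|the alarm triggers) = (273/2000) / (511/2000) = 39/73

P(there is an intruder|the alarm triggers) = 39/73 ≈ 53.42%


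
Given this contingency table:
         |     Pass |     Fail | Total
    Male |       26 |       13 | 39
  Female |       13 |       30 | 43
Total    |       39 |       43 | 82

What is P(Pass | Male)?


P(Pass | Male) = 26/(26+13) = 26/39 = 2/3

P(Pass|Male) = 2/3 ≈ 66.67%


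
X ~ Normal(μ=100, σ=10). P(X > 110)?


z = (110-100)/10 = 1.0
P(X > 110) = 1 - P(Z ≤ 1.0) = 1 - 0.8413 = 0.1587

P(X > 110) ≈ 0.1587


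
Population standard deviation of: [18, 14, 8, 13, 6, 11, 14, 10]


Mean = 94/8 = 47/4
  (18-47/4)²=625/16
  (14-47/4)²=81/16
  (8-47/4)²=225/16
  (13-47/4)²=25/16
  (6-47/4)²=529/16
  (11-47/4)²=9/16
  (14-47/4)²=81/16
  (10-47/4)²=49/16
Σ(x-μ)² = 203/2
σ² = (203/2)/8 = 203/16

σ = √(203/16) ≈ 3.5620


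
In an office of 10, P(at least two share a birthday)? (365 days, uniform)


P(all different) = Π(365-i)/365 for i=0..9
= 0.883052
P(match) = 1 - 0.883052 = 0.116948

P ≈ 0.1169 ≈ 11.69%


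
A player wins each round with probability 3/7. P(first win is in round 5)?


Geometric: P(X=5) = (1-p)^(k-1)×p = (4/7)^4×3/7 = 768/16807

P(X=5) = 768/16807 ≈ 4.57%


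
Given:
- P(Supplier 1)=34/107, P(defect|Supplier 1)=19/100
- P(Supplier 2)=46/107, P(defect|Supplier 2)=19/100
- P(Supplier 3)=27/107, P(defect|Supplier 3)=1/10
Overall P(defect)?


P(B) = Σ P(B|Aᵢ)×P(Aᵢ)
  19/100×34/107 = 323/5350
  19/100×46/107 = 437/5350
  1/10×27/107 = 27/1070
Sum = 179/1070

P(defect) = 179/1070 ≈ 16.73%


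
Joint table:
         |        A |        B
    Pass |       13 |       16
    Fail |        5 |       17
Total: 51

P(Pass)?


P(Pass) = (13+16)/51 = 29/51

P(Pass) = 29/51 ≈ 56.86%


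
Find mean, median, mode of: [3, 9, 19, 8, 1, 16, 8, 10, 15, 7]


Sorted: [1, 3, 7, 8, 8, 9, 10, 15, 16, 19]
Mean = 96/10 = 48/5
Median = 17/2
Freq: {3: 1, 9: 1, 19: 1, 8: 2, 1: 1, 16: 1, 10: 1, 15: 1, 7: 1}
Mode: [8]

Mean=48/5, Median=17/2, Mode=8


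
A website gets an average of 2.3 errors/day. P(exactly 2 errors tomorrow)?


Poisson(λ=2.3): P(X=2) = e^(-λ)×λ^k/k!
= e^(-2.3) × 2.3^2 / 2!
≈ 0.1002588437 × 5.29 / 2 ≈ 0.265185

P(X=2) ≈ 0.265185 ≈ 26.52%


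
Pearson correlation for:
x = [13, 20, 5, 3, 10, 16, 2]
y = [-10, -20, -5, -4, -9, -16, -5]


n=7, Σx=69, Σy=-69, Σxy=-923, Σx²=963, Σy²=903
r = (7×(-923) - 69×(-69))/√((7×963 - 69²)(7×903 - (-69)²))
= -1700/√(1980×1560) = -1700/√3088800 ≈ -1700/1757.4982 ≈ -0.9673

r ≈ -0.9673


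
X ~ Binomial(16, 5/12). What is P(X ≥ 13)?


P(X ≥ 13) = Σ P(X=i) for i=13..16
P(X=13) = 14654541015625/11555266180939776
P(X=14) = 1495361328125/7703510787293184
P(X=15) = 213623046875/11555266180939776
P(X=16) = 152587890625/184884258895036416
Sum = 273931884765625/184884258895036416

P(X ≥ 13) = 273931884765625/184884258895036416 ≈ 0.15%


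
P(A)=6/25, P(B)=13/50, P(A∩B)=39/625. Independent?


P(A)×P(B) = 39/625
P(A∩B) = 39/625
Equal ✓ → Independent

Yes, independent


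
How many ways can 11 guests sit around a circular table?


Circular arrangements of 11 distinct objects: fix one position to break rotational symmetry.
(n-1)! = 10! = 3628800

3628800


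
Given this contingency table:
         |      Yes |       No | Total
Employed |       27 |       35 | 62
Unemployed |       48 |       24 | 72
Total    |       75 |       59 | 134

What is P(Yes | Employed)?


P(Yes | Employed) = 27/(27+35) = 27/62

P(Yes|Employed) = 27/62 ≈ 43.55%


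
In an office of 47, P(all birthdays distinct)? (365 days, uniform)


P(all different) = Π(365-i)/365 for i=0..46
= (365/365)×(364/365)×...×(319/365)
= 0.045226

P ≈ 0.0452 ≈ 4.52%


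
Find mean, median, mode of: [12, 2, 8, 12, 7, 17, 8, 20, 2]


Sorted: [2, 2, 7, 8, 8, 12, 12, 17, 20]
Mean = 88/9
Median = 8
Freq: {12: 2, 2: 2, 8: 2, 7: 1, 17: 1, 20: 1}
Mode: [2, 8, 12]

Mean=88/9, Median=8, Mode=[2, 8, 12]


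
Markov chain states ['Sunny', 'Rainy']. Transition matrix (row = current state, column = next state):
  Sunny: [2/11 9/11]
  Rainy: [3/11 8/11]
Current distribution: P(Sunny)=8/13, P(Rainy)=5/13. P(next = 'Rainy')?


P(next=Rainy) = Σᵢ P(now=i)×P(i→Rainy)
= 8/13×9/11 + 5/13×8/11
= 72/143 + 40/143 = 112/143

P = 112/143 ≈ 0.7832


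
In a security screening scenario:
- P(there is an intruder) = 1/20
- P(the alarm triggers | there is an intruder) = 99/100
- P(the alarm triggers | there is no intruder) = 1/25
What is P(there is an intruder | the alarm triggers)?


Using Bayes' theorem:
P(A|B) = P(B|A)·P(A) / P(B)

P(the alarm triggers) = 99/100 × 1/20 + 1/25 × 19/20
= 99/2000 + 19/500 = 7/80

P(there is an intruder|the alarm triggers) = (99/2000) / (7/80) = 99/175

P(there is an intruder|the alarm triggers) = 99/175 ≈ 56.57%


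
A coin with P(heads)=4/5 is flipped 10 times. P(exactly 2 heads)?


Binomial: P(X=2) = C(10,2)×p^2×(1-p)^8
= 45 × 16/25 × 1/390625 = 144/1953125

P(X=2) = 144/1953125 ≈ 0.01%


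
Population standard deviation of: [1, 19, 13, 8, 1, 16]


Mean = 58/6 = 29/3
  (1-29/3)²=676/9
  (19-29/3)²=784/9
  (13-29/3)²=100/9
  (8-29/3)²=25/9
  (1-29/3)²=676/9
  (16-29/3)²=361/9
Σ(x-μ)² = 874/3
σ² = (874/3)/6 = 437/9

σ = √(437/9) ≈ 6.9682


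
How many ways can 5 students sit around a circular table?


Circular arrangements of 5 distinct objects: fix one position to break rotational symmetry.
(n-1)! = 4! = 24

24


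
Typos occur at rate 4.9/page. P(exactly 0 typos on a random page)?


Poisson(λ=4.9): P(X=0) = e^(-λ)×λ^k/k!
= e^(-4.9) × 4.9^0 / 0!
≈ 0.007446583071 × 1 / 1 ≈ 0.007447

P(X=0) ≈ 0.007447 ≈ 0.74%


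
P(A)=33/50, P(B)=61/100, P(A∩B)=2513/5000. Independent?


P(A)×P(B) = 2013/5000
P(A∩B) = 2513/5000
Not equal → NOT independent

No, not independent


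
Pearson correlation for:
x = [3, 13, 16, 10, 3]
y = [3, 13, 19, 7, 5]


n=5, Σx=45, Σy=47, Σxy=567, Σx²=543, Σy²=613
r = (5×567 - 45×47)/√((5×543 - 45²)(5×613 - 47²))
= 720/√(690×856) = 720/√590640 ≈ 720/768.5311 ≈ 0.9369

r ≈ 0.9369


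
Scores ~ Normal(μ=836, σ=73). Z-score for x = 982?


z = (x - μ)/σ = (982 - 836)/73 = 2.0

z = 2.0


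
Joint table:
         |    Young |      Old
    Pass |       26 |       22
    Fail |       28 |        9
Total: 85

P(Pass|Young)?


P(Pass|Young) = 26/(26+28) = 26/54 = 13/27

P = 13/27 ≈ 48.15%


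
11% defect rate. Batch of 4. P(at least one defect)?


P(all good) = (89/100)^4 = 62742241/100000000
P(≥1 defect) = 37257759/100000000

P = 37257759/100000000 ≈ 37.26%


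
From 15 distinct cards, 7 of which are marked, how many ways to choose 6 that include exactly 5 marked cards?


Choose 5 of the 7 marked cards and 1 of the other 8 cards:
C(7,5)×C(8,1) = 21×8 = 168

168


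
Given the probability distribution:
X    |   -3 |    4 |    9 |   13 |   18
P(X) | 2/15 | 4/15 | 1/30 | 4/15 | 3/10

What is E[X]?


E[X] = Σ x·P(X=x)
= (-3)×(2/15) + (4)×(4/15) + (9)×(1/30) + (13)×(4/15) + (18)×(3/10)
= 59/6

E[X] = 59/6


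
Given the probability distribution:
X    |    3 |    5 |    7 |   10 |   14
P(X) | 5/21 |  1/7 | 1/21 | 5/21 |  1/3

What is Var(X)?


E[X] = 185/21
E[X²] = 2041/21
Var(X) = E[X²] - (E[X])² = 2041/21 - 34225/441 = 8636/441

Var(X) = 8636/441 ≈ 19.5828


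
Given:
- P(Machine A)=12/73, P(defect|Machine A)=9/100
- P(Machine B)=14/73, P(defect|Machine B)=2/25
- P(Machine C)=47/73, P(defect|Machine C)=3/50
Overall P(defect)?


P(B) = Σ P(B|Aᵢ)×P(Aᵢ)
  9/100×12/73 = 27/1825
  2/25×14/73 = 28/1825
  3/50×47/73 = 141/3650
Sum = 251/3650

P(defect) = 251/3650 ≈ 6.88%


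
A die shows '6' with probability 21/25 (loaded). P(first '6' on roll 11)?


Geometric: P(X=11) = (1-p)^(k-1)×p = (4/25)^10×21/25 = 22020096/2384185791015625

P(X=11) = 22020096/2384185791015625 ≈ 0.00%


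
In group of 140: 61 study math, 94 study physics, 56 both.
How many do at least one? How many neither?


|A∪B| = 61+94-56 = 99
Neither = 140-99 = 41

At least one: 99; Neither: 41


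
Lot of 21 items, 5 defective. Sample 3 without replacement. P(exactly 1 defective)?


Hypergeometric: C(5,1)×C(16,2)/C(21,3)
= 5×120/1330 = 60/133

P(X=1) = 60/133 ≈ 45.11%


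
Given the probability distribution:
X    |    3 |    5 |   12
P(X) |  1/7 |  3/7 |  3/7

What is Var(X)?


E[X] = 54/7
E[X²] = 516/7
Var(X) = E[X²] - (E[X])² = 516/7 - 2916/49 = 696/49

Var(X) = 696/49 ≈ 14.2041


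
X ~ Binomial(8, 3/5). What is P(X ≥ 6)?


P(X ≥ 6) = Σ P(X=i) for i=6..8
P(X=6) = 81648/390625
P(X=7) = 34992/390625
P(X=8) = 6561/390625
Sum = 123201/390625

P(X ≥ 6) = 123201/390625 ≈ 31.54%


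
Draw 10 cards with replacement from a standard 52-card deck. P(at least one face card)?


P(not a face card) = 40/52 = 10/13
P(none in 10 draws) = (10/13)^10 = 10000000000/137858491849
P(≥1 face card) = 1 - 10000000000/137858491849 = 127858491849/137858491849

P = 127858491849/137858491849 ≈ 92.75%


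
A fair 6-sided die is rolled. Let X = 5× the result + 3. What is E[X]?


E[die] = (1+6)/2 = 7/2
E[X] = 5×7/2 + 3 = 41/2

E[X] = 41/2


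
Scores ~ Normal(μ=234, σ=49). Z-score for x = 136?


z = (x - μ)/σ = (136 - 234)/49 = -2.0

z = -2.0


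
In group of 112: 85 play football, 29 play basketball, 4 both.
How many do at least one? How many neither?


|A∪B| = 85+29-4 = 110
Neither = 112-110 = 2

At least one: 110; Neither: 2


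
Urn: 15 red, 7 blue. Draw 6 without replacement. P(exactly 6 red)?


Hypergeometric: C(15,6)×C(7,0)/C(22,6)
= 5005×1/74613 = 65/969

P(X=6) = 65/969 ≈ 6.71%


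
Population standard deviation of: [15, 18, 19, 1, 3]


Mean = 56/5
  (15-56/5)²=361/25
  (18-56/5)²=1156/25
  (19-56/5)²=1521/25
  (1-56/5)²=2601/25
  (3-56/5)²=1681/25
Σ(x-μ)² = 1464/5
σ² = (1464/5)/5 = 1464/25

σ = √(1464/25) ≈ 7.6525


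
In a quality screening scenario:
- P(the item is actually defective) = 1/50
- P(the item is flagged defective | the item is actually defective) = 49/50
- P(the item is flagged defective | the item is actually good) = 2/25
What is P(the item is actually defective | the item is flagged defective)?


Using Bayes' theorem:
P(A|B) = P(B|A)·P(A) / P(B)

P(the item is flagged defective) = 49/50 × 1/50 + 2/25 × 49/50
= 49/2500 + 49/625 = 49/500

P(the item is actually defective|the item is flagged defective) = (49/2500) / (49/500) = 1/5

P(the item is actually defective|the item is flagged defective) = 1/5 ≈ 20.00%


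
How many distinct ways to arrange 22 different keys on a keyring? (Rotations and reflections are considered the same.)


Free circular arrangements: rotations and reflections both identified.
(n-1)!/2 = 21!/2 = 51090942171709440000/2 = 25545471085854720000

25545471085854720000


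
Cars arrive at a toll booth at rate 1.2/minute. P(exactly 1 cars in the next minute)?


Poisson(λ=1.2): P(X=1) = e^(-λ)×λ^k/k!
= e^(-1.2) × 1.2^1 / 1!
≈ 0.3011942119 × 1.2 / 1 ≈ 0.361433

P(X=1) ≈ 0.361433 ≈ 36.14%


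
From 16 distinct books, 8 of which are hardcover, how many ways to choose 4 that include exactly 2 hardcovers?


Choose 2 of the 8 hardcovers and 2 of the other 8 books:
C(8,2)×C(8,2) = 28×28 = 784

784


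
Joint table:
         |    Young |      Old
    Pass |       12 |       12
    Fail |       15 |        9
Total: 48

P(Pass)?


P(Pass) = (12+12)/48 = 24/48 = 1/2

P(Pass) = 1/2 ≈ 50.00%


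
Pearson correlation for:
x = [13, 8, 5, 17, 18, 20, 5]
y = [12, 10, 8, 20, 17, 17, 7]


n=7, Σx=86, Σy=91, Σxy=1297, Σx²=1296, Σy²=1335
r = (7×1297 - 86×91)/√((7×1296 - 86²)(7×1335 - 91²))
= 1253/√(1676×1064) = 1253/√1783264 ≈ 1253/1335.3891 ≈ 0.9383

r ≈ 0.9383


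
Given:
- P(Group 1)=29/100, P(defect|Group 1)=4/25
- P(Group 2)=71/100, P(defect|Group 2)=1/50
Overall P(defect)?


P(B) = Σ P(B|Aᵢ)×P(Aᵢ)
  4/25×29/100 = 29/625
  1/50×71/100 = 71/5000
Sum = 303/5000

P(defect) = 303/5000 ≈ 6.06%


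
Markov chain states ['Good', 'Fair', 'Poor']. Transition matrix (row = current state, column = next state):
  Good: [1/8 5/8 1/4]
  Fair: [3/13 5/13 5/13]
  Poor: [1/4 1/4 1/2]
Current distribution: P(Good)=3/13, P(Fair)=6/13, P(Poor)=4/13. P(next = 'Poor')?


P(next=Poor) = Σᵢ P(now=i)×P(i→Poor)
= 3/13×1/4 + 6/13×5/13 + 4/13×1/2
= 3/52 + 30/169 + 2/13 = 263/676

P = 263/676 ≈ 0.3891


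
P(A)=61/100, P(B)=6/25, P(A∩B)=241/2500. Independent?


P(A)×P(B) = 183/1250
P(A∩B) = 241/2500
Not equal → NOT independent

No, not independent


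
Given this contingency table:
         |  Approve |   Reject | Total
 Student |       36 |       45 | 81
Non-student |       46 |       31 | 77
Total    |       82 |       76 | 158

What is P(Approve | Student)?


P(Approve | Student) = 36/(36+45) = 36/81 = 4/9

P(Approve|Student) = 4/9 ≈ 44.44%


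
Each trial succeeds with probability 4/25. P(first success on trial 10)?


Geometric: P(X=10) = (1-p)^(k-1)×p = (21/25)^9×4/25 = 3177120186324/95367431640625

P(X=10) = 3177120186324/95367431640625 ≈ 3.33%


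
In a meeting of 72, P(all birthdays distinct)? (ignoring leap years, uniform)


P(all different) = Π(365-i)/365 for i=0..71
= (365/365)×(364/365)×...×(294/365)
= 0.000547

P ≈ 0.0005 ≈ 0.05%


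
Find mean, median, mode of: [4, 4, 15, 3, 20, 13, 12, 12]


Sorted: [3, 4, 4, 12, 12, 13, 15, 20]
Mean = 83/8
Median = 12
Freq: {4: 2, 15: 1, 3: 1, 20: 1, 13: 1, 12: 2}
Mode: [4, 12]

Mean=83/8, Median=12, Mode=[4, 12]


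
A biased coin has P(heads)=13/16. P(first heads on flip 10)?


Geometric: P(X=10) = (1-p)^(k-1)×p = (3/16)^9×13/16 = 255879/1099511627776

P(X=10) = 255879/1099511627776 ≈ 0.00%


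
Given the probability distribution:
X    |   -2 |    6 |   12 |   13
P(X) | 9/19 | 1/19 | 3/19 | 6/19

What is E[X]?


E[X] = Σ x·P(X=x)
= (-2)×(9/19) + (6)×(1/19) + (12)×(3/19) + (13)×(6/19)
= 102/19

E[X] = 102/19


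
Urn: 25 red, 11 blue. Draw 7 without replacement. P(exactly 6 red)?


Hypergeometric: C(25,6)×C(11,1)/C(36,7)
= 177100×11/8347680 = 8855/37944

P(X=6) = 8855/37944 ≈ 23.34%


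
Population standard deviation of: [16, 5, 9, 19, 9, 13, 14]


Mean = 85/7
  (16-85/7)²=729/49
  (5-85/7)²=2500/49
  (9-85/7)²=484/49
  (19-85/7)²=2304/49
  (9-85/7)²=484/49
  (13-85/7)²=36/49
  (14-85/7)²=169/49
Σ(x-μ)² = 958/7
σ² = (958/7)/7 = 958/49

σ = √(958/49) ≈ 4.4217


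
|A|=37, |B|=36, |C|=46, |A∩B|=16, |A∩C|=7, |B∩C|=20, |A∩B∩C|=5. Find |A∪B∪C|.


|A∪B∪C| = 37+36+46-16-7-20+5 = 81

|A∪B∪C| = 81


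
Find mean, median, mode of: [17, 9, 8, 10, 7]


Sorted: [7, 8, 9, 10, 17]
Mean = 51/5
Median = 9
Freq: {17: 1, 9: 1, 8: 1, 10: 1, 7: 1}
Mode: No mode

Mean=51/5, Median=9, Mode=No mode


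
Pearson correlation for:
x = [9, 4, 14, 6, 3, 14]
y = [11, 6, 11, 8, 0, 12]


n=6, Σx=50, Σy=48, Σxy=493, Σx²=534, Σy²=486
r = (6×493 - 50×48)/√((6×534 - 50²)(6×486 - 48²))
= 558/√(704×612) = 558/√430848 ≈ 558/656.3901 ≈ 0.8501

r ≈ 0.8501


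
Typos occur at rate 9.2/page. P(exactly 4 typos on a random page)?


Poisson(λ=9.2): P(X=4) = e^(-λ)×λ^k/k!
= e^(-9.2) × 9.2^4 / 4!
≈ 0.0001010394018 × 7163.9296 / 24 ≈ 0.030160

P(X=4) ≈ 0.030160 ≈ 3.02%


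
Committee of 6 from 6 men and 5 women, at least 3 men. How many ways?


Count by #men:
  3M,3W: C(6,3)×C(5,3)=200
  4M,2W: C(6,4)×C(5,2)=150
  5M,1W: C(6,5)×C(5,1)=30
  6M,0W: C(6,6)×C(5,0)=1
Total = 381

381


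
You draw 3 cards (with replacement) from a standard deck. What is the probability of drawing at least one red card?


P(not a red card) = 26/52 = 1/2
P(none in 3 draws) = (1/2)^3 = 1/8
P(≥1 red card) = 1 - 1/8 = 7/8

P = 7/8 ≈ 87.50%


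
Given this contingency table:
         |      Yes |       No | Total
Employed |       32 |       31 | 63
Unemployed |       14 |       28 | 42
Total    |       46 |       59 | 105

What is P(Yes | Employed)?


P(Yes | Employed) = 32/(32+31) = 32/63

P(Yes|Employed) = 32/63 ≈ 50.79%


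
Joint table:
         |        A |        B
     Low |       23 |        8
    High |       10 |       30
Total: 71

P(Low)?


P(Low) = (23+8)/71 = 31/71

P(Low) = 31/71 ≈ 43.66%
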